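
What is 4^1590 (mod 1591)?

692

4^1 ≡ 4 (mod 1591)
4^2 ≡ 4^2 = 16 ≡ 16 (mod 1591)
4^4 ≡ 16^2 = 256 ≡ 256 (mod 1591)
4^8 ≡ 256^2 = 65536 ≡ 305 (mod 1591)
4^16 ≡ 305^2 = 93025 ≡ 747 (mod 1591)
4^32 ≡ 747^2 = 558009 ≡ 1159 (mod 1591)
4^64 ≡ 1159^2 = 1343281 ≡ 477 (mod 1591)
4^128 ≡ 477^2 = 227529 ≡ 16 (mod 1591)
4^256 ≡ 16^2 = 256 ≡ 256 (mod 1591)
4^512 ≡ 256^2 = 65536 ≡ 305 (mod 1591)
4^1024 ≡ 305^2 = 93025 ≡ 747 (mod 1591)
1590 = 1024 + 512 + 32 + 16 + 4 + 2 in binary powers of 2.
So 4^1590 ≡ 747 · 305 · 1159 · 747 · 256 · 16 ≡ 692 (mod 1591).
Since 692 ≠ 1, base 4 is a Fermat witness: 1591 is composite.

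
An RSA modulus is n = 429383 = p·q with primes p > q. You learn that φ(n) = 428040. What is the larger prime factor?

φ(n) = (p−1)(q−1) = n − (p+q) + 1, so p + q = 429383 − 428040 + 1 = 1344.
p and q are the roots of t² − 1344t + 429383 = 0.
Discriminant: 1344² − 4·429383 = 1806336 − 1717532 = 88804; √88804 = 298.
q = (1344 − 298)/2 = 523, p = (1344 + 298)/2 = 821.
Check: 523 · 821 = 429383.

821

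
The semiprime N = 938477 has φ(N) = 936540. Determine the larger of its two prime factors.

φ(n) = (p−1)(q−1) = n − (p+q) + 1, so p + q = 938477 − 936540 + 1 = 1938.
p and q are the roots of t² − 1938t + 938477 = 0.
Discriminant: 1938² − 4·938477 = 3755844 − 3753908 = 1936; √1936 = 44.
q = (1938 − 44)/2 = 947, p = (1938 + 44)/2 = 991.
Check: 947 · 991 = 938477.

991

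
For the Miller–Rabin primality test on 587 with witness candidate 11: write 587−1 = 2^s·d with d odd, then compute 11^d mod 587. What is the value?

586

587 − 1 = 586 = 2^1 · 293, so d = 293.
11^1 ≡ 11 (mod 587)
11^2 ≡ 11^2 = 121 ≡ 121 (mod 587)
11^4 ≡ 121^2 = 14641 ≡ 553 (mod 587)
11^8 ≡ 553^2 = 305809 ≡ 569 (mod 587)
11^16 ≡ 569^2 = 323761 ≡ 324 (mod 587)
11^32 ≡ 324^2 = 104976 ≡ 490 (mod 587)
11^64 ≡ 490^2 = 240100 ≡ 17 (mod 587)
11^128 ≡ 17^2 = 289 ≡ 289 (mod 587)
11^256 ≡ 289^2 = 83521 ≡ 167 (mod 587)
293 = 256 + 32 + 4 + 1 in binary powers of 2.
So 11^293 ≡ 167 · 490 · 553 · 11 ≡ 586 (mod 587).
Since 11^d ≡ 586 (mod 587), base 11 does not prove 587 composite.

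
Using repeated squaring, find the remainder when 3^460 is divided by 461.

1

3^1 ≡ 3 (mod 461)
3^2 ≡ 3^2 = 9 ≡ 9 (mod 461)
3^4 ≡ 9^2 = 81 ≡ 81 (mod 461)
3^8 ≡ 81^2 = 6561 ≡ 107 (mod 461)
3^16 ≡ 107^2 = 11449 ≡ 385 (mod 461)
3^32 ≡ 385^2 = 148225 ≡ 244 (mod 461)
3^64 ≡ 244^2 = 59536 ≡ 67 (mod 461)
3^128 ≡ 67^2 = 4489 ≡ 340 (mod 461)
3^256 ≡ 340^2 = 115600 ≡ 350 (mod 461)
460 = 256 + 128 + 64 + 8 + 4 in binary powers of 2.
So 3^460 ≡ 350 · 340 · 67 · 107 · 81 ≡ 1 (mod 461).
Since the result is 1, base 3 gives no evidence that 461 is composite.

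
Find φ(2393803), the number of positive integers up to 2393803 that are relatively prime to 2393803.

Factor: 2393803 = 83 · 151 · 191.
φ(2393803) = (83−1) · (151−1) · (191−1) = 82 · 150 · 190 = 2337000.

2337000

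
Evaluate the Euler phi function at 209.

180

Factor: 209 = 11 · 19.
φ(209) = (11−1) · (19−1) = 10 · 18 = 180.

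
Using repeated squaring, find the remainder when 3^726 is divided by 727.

3^1 ≡ 3 (mod 727)
3^2 ≡ 3^2 = 9 ≡ 9 (mod 727)
3^4 ≡ 9^2 = 81 ≡ 81 (mod 727)
3^8 ≡ 81^2 = 6561 ≡ 18 (mod 727)
3^16 ≡ 18^2 = 324 ≡ 324 (mod 727)
3^32 ≡ 324^2 = 104976 ≡ 288 (mod 727)
3^64 ≡ 288^2 = 82944 ≡ 66 (mod 727)
3^128 ≡ 66^2 = 4356 ≡ 721 (mod 727)
3^256 ≡ 721^2 = 519841 ≡ 36 (mod 727)
3^512 ≡ 36^2 = 1296 ≡ 569 (mod 727)
726 = 512 + 128 + 64 + 16 + 4 + 2 in binary powers of 2.
So 3^726 ≡ 569 · 721 · 66 · 324 · 81 · 9 ≡ 1 (mod 727).
Since the result is 1, base 3 gives no evidence that 727 is composite.

1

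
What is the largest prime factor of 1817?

79

1817 = 23 · 79
79 is prime.
So 1817 = 23 · 79; the largest prime factor is 79.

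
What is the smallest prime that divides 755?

5

755 is odd.
Digit sum 17, not divisible by 3.
Ends in 5: divisible by 5.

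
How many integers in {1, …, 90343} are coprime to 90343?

79800

Factor: 90343 = 11 · 43 · 191.
φ(90343) = (11−1) · (43−1) · (191−1) = 10 · 42 · 190 = 79800.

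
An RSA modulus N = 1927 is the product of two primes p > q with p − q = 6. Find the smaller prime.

41

Since p = q + 6, we have 1927 = q(q + 6), so q² + 6q − 1927 = 0.
Discriminant: 6² + 4·1927 = 36 + 7708 = 7744; √7744 = 88.
q = (−6 + 88)/2 = 41, and p = q + 6 = 47.
Check: 41 · 47 = 1927.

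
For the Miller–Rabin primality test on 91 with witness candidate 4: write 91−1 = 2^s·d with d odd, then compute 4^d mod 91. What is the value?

64

91 − 1 = 90 = 2^1 · 45, so d = 45.
4^1 ≡ 4 (mod 91)
4^2 ≡ 4^2 = 16 ≡ 16 (mod 91)
4^4 ≡ 16^2 = 256 ≡ 74 (mod 91)
4^8 ≡ 74^2 = 5476 ≡ 16 (mod 91)
4^16 ≡ 16^2 = 256 ≡ 74 (mod 91)
4^32 ≡ 74^2 = 5476 ≡ 16 (mod 91)
45 = 32 + 8 + 4 + 1 in binary powers of 2.
So 4^45 ≡ 16 · 16 · 74 · 4 ≡ 64 (mod 91).
Squaring chain: 64; never reaches −1, so base 4 is a Miller–Rabin witness that 91 is composite.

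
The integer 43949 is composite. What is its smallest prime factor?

71

43949 is odd.
Digit sum 29, not divisible by 3.
Ends in 9: not divisible by 5.
7: 43949 = 7·6278 + 3
11: 43949 = 11·3995 + 4
13: 43949 = 13·3380 + 9
17: 43949 = 17·2585 + 4
19: 43949 = 19·2313 + 2
23: 43949 = 23·1910 + 19
29: 43949 = 29·1515 + 14
31: 43949 = 31·1417 + 22
37: 43949 = 37·1187 + 30
41: 43949 = 41·1071 + 38
43: 43949 = 43·1022 + 3
47: 43949 = 47·935 + 4
53: 43949 = 53·829 + 12
59: 43949 = 59·744 + 53
61: 43949 = 61·720 + 29
67: 43949 = 67·655 + 64
71: 43949 = 71·619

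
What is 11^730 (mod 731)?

508

11^1 ≡ 11 (mod 731)
11^2 ≡ 11^2 = 121 ≡ 121 (mod 731)
11^4 ≡ 121^2 = 14641 ≡ 21 (mod 731)
11^8 ≡ 21^2 = 441 ≡ 441 (mod 731)
11^16 ≡ 441^2 = 194481 ≡ 35 (mod 731)
11^32 ≡ 35^2 = 1225 ≡ 494 (mod 731)
11^64 ≡ 494^2 = 244036 ≡ 613 (mod 731)
11^128 ≡ 613^2 = 375769 ≡ 35 (mod 731)
11^256 ≡ 35^2 = 1225 ≡ 494 (mod 731)
11^512 ≡ 494^2 = 244036 ≡ 613 (mod 731)
730 = 512 + 128 + 64 + 16 + 8 + 2 in binary powers of 2.
So 11^730 ≡ 613 · 35 · 613 · 35 · 441 · 121 ≡ 508 (mod 731).
Since 508 ≠ 1, base 11 is a Fermat witness: 731 is composite.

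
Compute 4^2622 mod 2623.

2277

4^1 ≡ 4 (mod 2623)
4^2 ≡ 4^2 = 16 ≡ 16 (mod 2623)
4^4 ≡ 16^2 = 256 ≡ 256 (mod 2623)
4^8 ≡ 256^2 = 65536 ≡ 2584 (mod 2623)
4^16 ≡ 2584^2 = 6677056 ≡ 1521 (mod 2623)
4^32 ≡ 1521^2 = 2313441 ≡ 2578 (mod 2623)
4^64 ≡ 2578^2 = 6646084 ≡ 2025 (mod 2623)
4^128 ≡ 2025^2 = 4100625 ≡ 876 (mod 2623)
4^256 ≡ 876^2 = 767376 ≡ 1460 (mod 2623)
4^512 ≡ 1460^2 = 2131600 ≡ 1724 (mod 2623)
4^1024 ≡ 1724^2 = 2972176 ≡ 317 (mod 2623)
4^2048 ≡ 317^2 = 100489 ≡ 815 (mod 2623)
2622 = 2048 + 512 + 32 + 16 + 8 + 4 + 2 in binary powers of 2.
So 4^2622 ≡ 815 · 1724 · 2578 · 1521 · 2584 · 256 · 16 ≡ 2277 (mod 2623).
Since 2277 ≠ 1, base 4 is a Fermat witness: 2623 is composite.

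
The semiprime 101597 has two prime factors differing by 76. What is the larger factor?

Since p = q + 76, we have 101597 = q(q + 76), so q² + 76q − 101597 = 0.
Discriminant: 76² + 4·101597 = 5776 + 406388 = 412164; √412164 = 642.
q = (−76 + 642)/2 = 283, and p = q + 76 = 359.
Check: 283 · 359 = 101597.

359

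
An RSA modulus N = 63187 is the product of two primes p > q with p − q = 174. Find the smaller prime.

179

Since p = q + 174, we have 63187 = q(q + 174), so q² + 174q − 63187 = 0.
Discriminant: 174² + 4·63187 = 30276 + 252748 = 283024; √283024 = 532.
q = (−174 + 532)/2 = 179, and p = q + 174 = 353.
Check: 179 · 353 = 63187.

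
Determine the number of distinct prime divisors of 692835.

692835 = 3 · 230945
230945 = 5 · 46189
46189 = 11 · 4199
4199 = 13 · 323
323 = 17 · 19
692835 = 3 · 5 · 11 · 13 · 17 · 19, which has 6 distinct prime factors.

6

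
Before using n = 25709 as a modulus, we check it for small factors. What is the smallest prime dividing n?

47

25709 is odd.
Digit sum 23, not divisible by 3.
Ends in 9: not divisible by 5.
7: 25709 = 7·3672 + 5
11: 25709 = 11·2337 + 2
13: 25709 = 13·1977 + 8
17: 25709 = 17·1512 + 5
19: 25709 = 19·1353 + 2
23: 25709 = 23·1117 + 18
29: 25709 = 29·886 + 15
31: 25709 = 31·829 + 10
37: 25709 = 37·694 + 31
41: 25709 = 41·627 + 2
43: 25709 = 43·597 + 38
47: 25709 = 47·547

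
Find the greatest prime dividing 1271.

41

1271 = 31 · 41
41 is prime.
So 1271 = 31 · 41; the largest prime factor is 41.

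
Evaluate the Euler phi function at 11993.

Factor: 11993 = 67 · 179.
φ(11993) = (67−1) · (179−1) = 66 · 178 = 11748.

11748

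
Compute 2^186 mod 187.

174

2^1 ≡ 2 (mod 187)
2^2 ≡ 2^2 = 4 ≡ 4 (mod 187)
2^4 ≡ 4^2 = 16 ≡ 16 (mod 187)
2^8 ≡ 16^2 = 256 ≡ 69 (mod 187)
2^16 ≡ 69^2 = 4761 ≡ 86 (mod 187)
2^32 ≡ 86^2 = 7396 ≡ 103 (mod 187)
2^64 ≡ 103^2 = 10609 ≡ 137 (mod 187)
2^128 ≡ 137^2 = 18769 ≡ 69 (mod 187)
186 = 128 + 32 + 16 + 8 + 2 in binary powers of 2.
So 2^186 ≡ 69 · 103 · 86 · 69 · 4 ≡ 174 (mod 187).
Since 174 ≠ 1, base 2 is a Fermat witness: 187 is composite.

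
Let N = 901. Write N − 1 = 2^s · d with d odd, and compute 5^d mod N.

901 − 1 = 900 = 2^2 · 225, so d = 225.
5^1 ≡ 5 (mod 901)
5^2 ≡ 5^2 = 25 ≡ 25 (mod 901)
5^4 ≡ 25^2 = 625 ≡ 625 (mod 901)
5^8 ≡ 625^2 = 390625 ≡ 492 (mod 901)
5^16 ≡ 492^2 = 242064 ≡ 596 (mod 901)
5^32 ≡ 596^2 = 355216 ≡ 222 (mod 901)
5^64 ≡ 222^2 = 49284 ≡ 630 (mod 901)
5^128 ≡ 630^2 = 396900 ≡ 460 (mod 901)
225 = 128 + 64 + 32 + 1 in binary powers of 2.
So 5^225 ≡ 460 · 630 · 222 · 5 ≡ 277 (mod 901).
Squaring chain: 277 → 144; never reaches −1, so base 5 is a Miller–Rabin witness that 901 is composite.

277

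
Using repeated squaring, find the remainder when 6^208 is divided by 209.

158

6^1 ≡ 6 (mod 209)
6^2 ≡ 6^2 = 36 ≡ 36 (mod 209)
6^4 ≡ 36^2 = 1296 ≡ 42 (mod 209)
6^8 ≡ 42^2 = 1764 ≡ 92 (mod 209)
6^16 ≡ 92^2 = 8464 ≡ 104 (mod 209)
6^32 ≡ 104^2 = 10816 ≡ 157 (mod 209)
6^64 ≡ 157^2 = 24649 ≡ 196 (mod 209)
6^128 ≡ 196^2 = 38416 ≡ 169 (mod 209)
208 = 128 + 64 + 16 in binary powers of 2.
So 6^208 ≡ 169 · 196 · 104 ≡ 158 (mod 209).
Since 158 ≠ 1, base 6 is a Fermat witness: 209 is composite.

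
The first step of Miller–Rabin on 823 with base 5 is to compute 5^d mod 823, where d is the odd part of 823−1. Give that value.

823 − 1 = 822 = 2^1 · 411, so d = 411.
5^1 ≡ 5 (mod 823)
5^2 ≡ 5^2 = 25 ≡ 25 (mod 823)
5^4 ≡ 25^2 = 625 ≡ 625 (mod 823)
5^8 ≡ 625^2 = 390625 ≡ 523 (mod 823)
5^16 ≡ 523^2 = 273529 ≡ 293 (mod 823)
5^32 ≡ 293^2 = 85849 ≡ 257 (mod 823)
5^64 ≡ 257^2 = 66049 ≡ 209 (mod 823)
5^128 ≡ 209^2 = 43681 ≡ 62 (mod 823)
5^256 ≡ 62^2 = 3844 ≡ 552 (mod 823)
411 = 256 + 128 + 16 + 8 + 2 + 1 in binary powers of 2.
So 5^411 ≡ 552 · 62 · 293 · 523 · 25 · 5 ≡ 822 (mod 823).
Since 5^d ≡ 822 (mod 823), base 5 does not prove 823 composite.

822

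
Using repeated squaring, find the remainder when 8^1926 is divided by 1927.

1630

8^1 ≡ 8 (mod 1927)
8^2 ≡ 8^2 = 64 ≡ 64 (mod 1927)
8^4 ≡ 64^2 = 4096 ≡ 242 (mod 1927)
8^8 ≡ 242^2 = 58564 ≡ 754 (mod 1927)
8^16 ≡ 754^2 = 568516 ≡ 51 (mod 1927)
8^32 ≡ 51^2 = 2601 ≡ 674 (mod 1927)
8^64 ≡ 674^2 = 454276 ≡ 1431 (mod 1927)
8^128 ≡ 1431^2 = 2047761 ≡ 1287 (mod 1927)
8^256 ≡ 1287^2 = 1656369 ≡ 1076 (mod 1927)
8^512 ≡ 1076^2 = 1157776 ≡ 1576 (mod 1927)
8^1024 ≡ 1576^2 = 2483776 ≡ 1800 (mod 1927)
1926 = 1024 + 512 + 256 + 128 + 4 + 2 in binary powers of 2.
So 8^1926 ≡ 1800 · 1576 · 1076 · 1287 · 242 · 64 ≡ 1630 (mod 1927).
Since 1630 ≠ 1, base 8 is a Fermat witness: 1927 is composite.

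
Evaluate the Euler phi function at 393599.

370656

Factor: 393599 = 23 · 109 · 157.
φ(393599) = (23−1) · (109−1) · (157−1) = 22 · 108 · 156 = 370656.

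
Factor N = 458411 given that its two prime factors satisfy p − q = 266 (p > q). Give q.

557

Since p = q + 266, we have 458411 = q(q + 266), so q² + 266q − 458411 = 0.
Discriminant: 266² + 4·458411 = 70756 + 1833644 = 1904400; √1904400 = 1380.
q = (−266 + 1380)/2 = 557, and p = q + 266 = 823.
Check: 557 · 823 = 458411.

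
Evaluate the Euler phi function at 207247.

Factor: 207247 = 17 · 73 · 167.
φ(207247) = (17−1) · (73−1) · (167−1) = 16 · 72 · 166 = 191232.

191232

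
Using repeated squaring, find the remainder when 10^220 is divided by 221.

10^1 ≡ 10 (mod 221)
10^2 ≡ 10^2 = 100 ≡ 100 (mod 221)
10^4 ≡ 100^2 = 10000 ≡ 55 (mod 221)
10^8 ≡ 55^2 = 3025 ≡ 152 (mod 221)
10^16 ≡ 152^2 = 23104 ≡ 120 (mod 221)
10^32 ≡ 120^2 = 14400 ≡ 35 (mod 221)
10^64 ≡ 35^2 = 1225 ≡ 120 (mod 221)
10^128 ≡ 120^2 = 14400 ≡ 35 (mod 221)
220 = 128 + 64 + 16 + 8 + 4 in binary powers of 2.
So 10^220 ≡ 35 · 120 · 120 · 152 · 55 ≡ 81 (mod 221).
Since 81 ≠ 1, base 10 is a Fermat witness: 221 is composite.

81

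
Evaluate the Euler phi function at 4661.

Factor: 4661 = 59 · 79.
φ(4661) = (59−1) · (79−1) = 58 · 78 = 4524.

4524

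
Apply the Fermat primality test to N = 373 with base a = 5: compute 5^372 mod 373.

1

5^1 ≡ 5 (mod 373)
5^2 ≡ 5^2 = 25 ≡ 25 (mod 373)
5^4 ≡ 25^2 = 625 ≡ 252 (mod 373)
5^8 ≡ 252^2 = 63504 ≡ 94 (mod 373)
5^16 ≡ 94^2 = 8836 ≡ 257 (mod 373)
5^32 ≡ 257^2 = 66049 ≡ 28 (mod 373)
5^64 ≡ 28^2 = 784 ≡ 38 (mod 373)
5^128 ≡ 38^2 = 1444 ≡ 325 (mod 373)
5^256 ≡ 325^2 = 105625 ≡ 66 (mod 373)
372 = 256 + 64 + 32 + 16 + 4 in binary powers of 2.
So 5^372 ≡ 66 · 38 · 28 · 257 · 252 ≡ 1 (mod 373).
Since the result is 1, base 5 gives no evidence that 373 is composite.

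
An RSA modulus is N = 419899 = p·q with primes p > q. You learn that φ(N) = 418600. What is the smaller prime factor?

φ(n) = (p−1)(q−1) = n − (p+q) + 1, so p + q = 419899 − 418600 + 1 = 1300.
p and q are the roots of t² − 1300t + 419899 = 0.
Discriminant: 1300² − 4·419899 = 1690000 − 1679596 = 10404; √10404 = 102.
q = (1300 − 102)/2 = 599, p = (1300 + 102)/2 = 701.
Check: 599 · 701 = 419899.

599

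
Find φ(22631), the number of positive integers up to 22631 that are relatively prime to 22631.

Factor: 22631 = 7 · 53 · 61.
φ(22631) = (7−1) · (53−1) · (61−1) = 6 · 52 · 60 = 18720.

18720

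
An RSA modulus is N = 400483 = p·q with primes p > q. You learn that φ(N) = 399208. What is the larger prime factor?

719

φ(n) = (p−1)(q−1) = n − (p+q) + 1, so p + q = 400483 − 399208 + 1 = 1276.
p and q are the roots of t² − 1276t + 400483 = 0.
Discriminant: 1276² − 4·400483 = 1628176 − 1601932 = 26244; √26244 = 162.
q = (1276 − 162)/2 = 557, p = (1276 + 162)/2 = 719.
Check: 557 · 719 = 400483.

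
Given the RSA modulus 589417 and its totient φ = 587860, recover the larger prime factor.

911

φ(n) = (p−1)(q−1) = n − (p+q) + 1, so p + q = 589417 − 587860 + 1 = 1558.
p and q are the roots of t² − 1558t + 589417 = 0.
Discriminant: 1558² − 4·589417 = 2427364 − 2357668 = 69696; √69696 = 264.
q = (1558 − 264)/2 = 647, p = (1558 + 264)/2 = 911.
Check: 647 · 911 = 589417.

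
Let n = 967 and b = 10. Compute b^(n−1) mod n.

1

10^1 ≡ 10 (mod 967)
10^2 ≡ 10^2 = 100 ≡ 100 (mod 967)
10^4 ≡ 100^2 = 10000 ≡ 330 (mod 967)
10^8 ≡ 330^2 = 108900 ≡ 596 (mod 967)
10^16 ≡ 596^2 = 355216 ≡ 327 (mod 967)
10^32 ≡ 327^2 = 106929 ≡ 559 (mod 967)
10^64 ≡ 559^2 = 312481 ≡ 140 (mod 967)
10^128 ≡ 140^2 = 19600 ≡ 260 (mod 967)
10^256 ≡ 260^2 = 67600 ≡ 877 (mod 967)
10^512 ≡ 877^2 = 769129 ≡ 364 (mod 967)
966 = 512 + 256 + 128 + 64 + 4 + 2 in binary powers of 2.
So 10^966 ≡ 364 · 877 · 260 · 140 · 330 · 100 ≡ 1 (mod 967).
Since the result is 1, base 10 gives no evidence that 967 is composite.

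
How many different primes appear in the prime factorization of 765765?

765765 = 3^2 · 85085
85085 = 5 · 17017
17017 = 7 · 2431
2431 = 11 · 221
221 = 13 · 17
765765 = 3^2 · 5 · 7 · 11 · 13 · 17, which has 6 distinct prime factors.

6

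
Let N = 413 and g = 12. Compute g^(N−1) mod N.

289

12^1 ≡ 12 (mod 413)
12^2 ≡ 12^2 = 144 ≡ 144 (mod 413)
12^4 ≡ 144^2 = 20736 ≡ 86 (mod 413)
12^8 ≡ 86^2 = 7396 ≡ 375 (mod 413)
12^16 ≡ 375^2 = 140625 ≡ 205 (mod 413)
12^32 ≡ 205^2 = 42025 ≡ 312 (mod 413)
12^64 ≡ 312^2 = 97344 ≡ 289 (mod 413)
12^128 ≡ 289^2 = 83521 ≡ 95 (mod 413)
12^256 ≡ 95^2 = 9025 ≡ 352 (mod 413)
412 = 256 + 128 + 16 + 8 + 4 in binary powers of 2.
So 12^412 ≡ 352 · 95 · 205 · 375 · 86 ≡ 289 (mod 413).
Since 289 ≠ 1, base 12 is a Fermat witness: 413 is composite.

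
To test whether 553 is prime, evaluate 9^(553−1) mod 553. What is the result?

8

9^1 ≡ 9 (mod 553)
9^2 ≡ 9^2 = 81 ≡ 81 (mod 553)
9^4 ≡ 81^2 = 6561 ≡ 478 (mod 553)
9^8 ≡ 478^2 = 228484 ≡ 95 (mod 553)
9^16 ≡ 95^2 = 9025 ≡ 177 (mod 553)
9^32 ≡ 177^2 = 31329 ≡ 361 (mod 553)
9^64 ≡ 361^2 = 130321 ≡ 366 (mod 553)
9^128 ≡ 366^2 = 133956 ≡ 130 (mod 553)
9^256 ≡ 130^2 = 16900 ≡ 310 (mod 553)
9^512 ≡ 310^2 = 96100 ≡ 431 (mod 553)
552 = 512 + 32 + 8 in binary powers of 2.
So 9^552 ≡ 431 · 361 · 95 ≡ 8 (mod 553).
Since 8 ≠ 1, base 9 is a Fermat witness: 553 is composite.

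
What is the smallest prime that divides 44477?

79

44477 is odd.
Digit sum 26, not divisible by 3.
Ends in 7: not divisible by 5.
7: 44477 = 7·6353 + 6
11: 44477 = 11·4043 + 4
13: 44477 = 13·3421 + 4
17: 44477 = 17·2616 + 5
19: 44477 = 19·2340 + 17
23: 44477 = 23·1933 + 18
29: 44477 = 29·1533 + 20
31: 44477 = 31·1434 + 23
37: 44477 = 37·1202 + 3
41: 44477 = 41·1084 + 33
43: 44477 = 43·1034 + 15
47: 44477 = 47·946 + 15
53: 44477 = 53·839 + 10
59: 44477 = 59·753 + 50
61: 44477 = 61·729 + 8
67: 44477 = 67·663 + 56
71: 44477 = 71·626 + 31
73: 44477 = 73·609 + 20
79: 44477 = 79·563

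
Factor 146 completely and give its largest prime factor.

73

146 = 2 · 73
73 is prime.
So 146 = 2 · 73; the largest prime factor is 73.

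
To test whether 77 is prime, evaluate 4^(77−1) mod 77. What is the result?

4^1 ≡ 4 (mod 77)
4^2 ≡ 4^2 = 16 ≡ 16 (mod 77)
4^4 ≡ 16^2 = 256 ≡ 25 (mod 77)
4^8 ≡ 25^2 = 625 ≡ 9 (mod 77)
4^16 ≡ 9^2 = 81 ≡ 4 (mod 77)
4^32 ≡ 4^2 = 16 ≡ 16 (mod 77)
4^64 ≡ 16^2 = 256 ≡ 25 (mod 77)
76 = 64 + 8 + 4 in binary powers of 2.
So 4^76 ≡ 25 · 9 · 25 ≡ 4 (mod 77).
Since 4 ≠ 1, base 4 is a Fermat witness: 77 is composite.

4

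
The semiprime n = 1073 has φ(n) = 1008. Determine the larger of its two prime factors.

φ(n) = (p−1)(q−1) = n − (p+q) + 1, so p + q = 1073 − 1008 + 1 = 66.
p and q are the roots of t² − 66t + 1073 = 0.
Discriminant: 66² − 4·1073 = 4356 − 4292 = 64; √64 = 8.
q = (66 − 8)/2 = 29, p = (66 + 8)/2 = 37.
Check: 29 · 37 = 1073.

37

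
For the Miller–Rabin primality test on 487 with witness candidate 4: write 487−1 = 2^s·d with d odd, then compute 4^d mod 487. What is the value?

1

487 − 1 = 486 = 2^1 · 243, so d = 243.
4^1 ≡ 4 (mod 487)
4^2 ≡ 4^2 = 16 ≡ 16 (mod 487)
4^4 ≡ 16^2 = 256 ≡ 256 (mod 487)
4^8 ≡ 256^2 = 65536 ≡ 278 (mod 487)
4^16 ≡ 278^2 = 77284 ≡ 338 (mod 487)
4^32 ≡ 338^2 = 114244 ≡ 286 (mod 487)
4^64 ≡ 286^2 = 81796 ≡ 467 (mod 487)
4^128 ≡ 467^2 = 218089 ≡ 400 (mod 487)
243 = 128 + 64 + 32 + 16 + 2 + 1 in binary powers of 2.
So 4^243 ≡ 400 · 467 · 286 · 338 · 16 · 4 ≡ 1 (mod 487).
Since 4^d ≡ 1 (mod 487), base 4 does not prove 487 composite.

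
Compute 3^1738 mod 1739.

3^1 ≡ 3 (mod 1739)
3^2 ≡ 3^2 = 9 ≡ 9 (mod 1739)
3^4 ≡ 9^2 = 81 ≡ 81 (mod 1739)
3^8 ≡ 81^2 = 6561 ≡ 1344 (mod 1739)
3^16 ≡ 1344^2 = 1806336 ≡ 1254 (mod 1739)
3^32 ≡ 1254^2 = 1572516 ≡ 460 (mod 1739)
3^64 ≡ 460^2 = 211600 ≡ 1181 (mod 1739)
3^128 ≡ 1181^2 = 1394761 ≡ 83 (mod 1739)
3^256 ≡ 83^2 = 6889 ≡ 1672 (mod 1739)
3^512 ≡ 1672^2 = 2795584 ≡ 1011 (mod 1739)
3^1024 ≡ 1011^2 = 1022121 ≡ 1328 (mod 1739)
1738 = 1024 + 512 + 128 + 64 + 8 + 2 in binary powers of 2.
So 3^1738 ≡ 1328 · 1011 · 83 · 1181 · 1344 · 9 ≡ 1070 (mod 1739).
Since 1070 ≠ 1, base 3 is a Fermat witness: 1739 is composite.

1070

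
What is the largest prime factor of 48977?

48977 = 17 · 2881
2881 = 43 · 67
67 is prime.
So 48977 = 17 · 43 · 67; the largest prime factor is 67.

67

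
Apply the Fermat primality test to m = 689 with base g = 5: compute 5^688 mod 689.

5^1 ≡ 5 (mod 689)
5^2 ≡ 5^2 = 25 ≡ 25 (mod 689)
5^4 ≡ 25^2 = 625 ≡ 625 (mod 689)
5^8 ≡ 625^2 = 390625 ≡ 651 (mod 689)
5^16 ≡ 651^2 = 423801 ≡ 66 (mod 689)
5^32 ≡ 66^2 = 4356 ≡ 222 (mod 689)
5^64 ≡ 222^2 = 49284 ≡ 365 (mod 689)
5^128 ≡ 365^2 = 133225 ≡ 248 (mod 689)
5^256 ≡ 248^2 = 61504 ≡ 183 (mod 689)
5^512 ≡ 183^2 = 33489 ≡ 417 (mod 689)
688 = 512 + 128 + 32 + 16 in binary powers of 2.
So 5^688 ≡ 417 · 248 · 222 · 66 ≡ 365 (mod 689).
Since 365 ≠ 1, base 5 is a Fermat witness: 689 is composite.

365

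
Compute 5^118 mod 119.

2

5^1 ≡ 5 (mod 119)
5^2 ≡ 5^2 = 25 ≡ 25 (mod 119)
5^4 ≡ 25^2 = 625 ≡ 30 (mod 119)
5^8 ≡ 30^2 = 900 ≡ 67 (mod 119)
5^16 ≡ 67^2 = 4489 ≡ 86 (mod 119)
5^32 ≡ 86^2 = 7396 ≡ 18 (mod 119)
5^64 ≡ 18^2 = 324 ≡ 86 (mod 119)
118 = 64 + 32 + 16 + 4 + 2 in binary powers of 2.
So 5^118 ≡ 86 · 18 · 86 · 30 · 25 ≡ 2 (mod 119).
Since 2 ≠ 1, base 5 is a Fermat witness: 119 is composite.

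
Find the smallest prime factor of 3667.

19

3667 is odd.
Digit sum 22, not divisible by 3.
Ends in 7: not divisible by 5.
7: 3667 = 7·523 + 6
11: 3667 = 11·333 + 4
13: 3667 = 13·282 + 1
17: 3667 = 17·215 + 12
19: 3667 = 19·193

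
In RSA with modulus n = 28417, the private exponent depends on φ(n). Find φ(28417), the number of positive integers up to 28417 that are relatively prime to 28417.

28080

Factor: 28417 = 157 · 181.
φ(28417) = (157−1) · (181−1) = 156 · 180 = 28080.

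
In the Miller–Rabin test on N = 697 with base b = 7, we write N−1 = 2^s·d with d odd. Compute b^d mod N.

697 − 1 = 696 = 2^3 · 87, so d = 87.
7^1 ≡ 7 (mod 697)
7^2 ≡ 7^2 = 49 ≡ 49 (mod 697)
7^4 ≡ 49^2 = 2401 ≡ 310 (mod 697)
7^8 ≡ 310^2 = 96100 ≡ 611 (mod 697)
7^16 ≡ 611^2 = 373321 ≡ 426 (mod 697)
7^32 ≡ 426^2 = 181476 ≡ 256 (mod 697)
7^64 ≡ 256^2 = 65536 ≡ 18 (mod 697)
87 = 64 + 16 + 4 + 2 + 1 in binary powers of 2.
So 7^87 ≡ 18 · 426 · 310 · 49 · 7 ≡ 386 (mod 697).
Squaring chain: 386 → 535 → 455; never reaches −1, so base 7 is a Miller–Rabin witness that 697 is composite.

386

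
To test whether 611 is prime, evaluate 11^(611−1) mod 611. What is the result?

335

11^1 ≡ 11 (mod 611)
11^2 ≡ 11^2 = 121 ≡ 121 (mod 611)
11^4 ≡ 121^2 = 14641 ≡ 588 (mod 611)
11^8 ≡ 588^2 = 345744 ≡ 529 (mod 611)
11^16 ≡ 529^2 = 279841 ≡ 3 (mod 611)
11^32 ≡ 3^2 = 9 ≡ 9 (mod 611)
11^64 ≡ 9^2 = 81 ≡ 81 (mod 611)
11^128 ≡ 81^2 = 6561 ≡ 451 (mod 611)
11^256 ≡ 451^2 = 203401 ≡ 549 (mod 611)
11^512 ≡ 549^2 = 301401 ≡ 178 (mod 611)
610 = 512 + 64 + 32 + 2 in binary powers of 2.
So 11^610 ≡ 178 · 81 · 9 · 121 ≡ 335 (mod 611).
Since 335 ≠ 1, base 11 is a Fermat witness: 611 is composite.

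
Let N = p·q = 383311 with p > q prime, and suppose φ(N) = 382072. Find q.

587

φ(n) = (p−1)(q−1) = n − (p+q) + 1, so p + q = 383311 − 382072 + 1 = 1240.
p and q are the roots of t² − 1240t + 383311 = 0.
Discriminant: 1240² − 4·383311 = 1537600 − 1533244 = 4356; √4356 = 66.
q = (1240 − 66)/2 = 587, p = (1240 + 66)/2 = 653.
Check: 587 · 653 = 383311.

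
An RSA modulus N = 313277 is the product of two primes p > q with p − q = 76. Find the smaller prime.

Since p = q + 76, we have 313277 = q(q + 76), so q² + 76q − 313277 = 0.
Discriminant: 76² + 4·313277 = 5776 + 1253108 = 1258884; √1258884 = 1122.
q = (−76 + 1122)/2 = 523, and p = q + 76 = 599.
Check: 523 · 599 = 313277.

523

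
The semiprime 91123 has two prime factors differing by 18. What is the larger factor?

311

Since p = q + 18, we have 91123 = q(q + 18), so q² + 18q − 91123 = 0.
Discriminant: 18² + 4·91123 = 324 + 364492 = 364816; √364816 = 604.
q = (−18 + 604)/2 = 293, and p = q + 18 = 311.
Check: 293 · 311 = 91123.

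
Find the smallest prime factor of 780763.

41

780763 is odd.
Digit sum 31, not divisible by 3.
Ends in 3: not divisible by 5.
7: 780763 = 7·111537 + 4
11: 780763 = 11·70978 + 5
13: 780763 = 13·60058 + 9
17: 780763 = 17·45927 + 4
19: 780763 = 19·41092 + 15
23: 780763 = 23·33946 + 5
29: 780763 = 29·26922 + 25
31: 780763 = 31·25185 + 28
37: 780763 = 37·21101 + 26
41: 780763 = 41·19043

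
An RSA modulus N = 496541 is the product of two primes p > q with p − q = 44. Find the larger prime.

727

Since p = q + 44, we have 496541 = q(q + 44), so q² + 44q − 496541 = 0.
Discriminant: 44² + 4·496541 = 1936 + 1986164 = 1988100; √1988100 = 1410.
q = (−44 + 1410)/2 = 683, and p = q + 44 = 727.
Check: 683 · 727 = 496541.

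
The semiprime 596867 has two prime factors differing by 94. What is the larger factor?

821

Since p = q + 94, we have 596867 = q(q + 94), so q² + 94q − 596867 = 0.
Discriminant: 94² + 4·596867 = 8836 + 2387468 = 2396304; √2396304 = 1548.
q = (−94 + 1548)/2 = 727, and p = q + 94 = 821.
Check: 727 · 821 = 596867.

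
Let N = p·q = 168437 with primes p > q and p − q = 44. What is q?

389

Since p = q + 44, we have 168437 = q(q + 44), so q² + 44q − 168437 = 0.
Discriminant: 44² + 4·168437 = 1936 + 673748 = 675684; √675684 = 822.
q = (−44 + 822)/2 = 389, and p = q + 44 = 433.
Check: 389 · 433 = 168437.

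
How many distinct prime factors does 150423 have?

5

150423 = 3 · 50141
50141 = 7 · 7163
7163 = 13 · 551
551 = 19 · 29
150423 = 3 · 7 · 13 · 19 · 29, which has 5 distinct prime factors.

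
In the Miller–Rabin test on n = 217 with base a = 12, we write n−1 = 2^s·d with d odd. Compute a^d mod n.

217 − 1 = 216 = 2^3 · 27, so d = 27.
12^1 ≡ 12 (mod 217)
12^2 ≡ 12^2 = 144 ≡ 144 (mod 217)
12^4 ≡ 144^2 = 20736 ≡ 121 (mod 217)
12^8 ≡ 121^2 = 14641 ≡ 102 (mod 217)
12^16 ≡ 102^2 = 10404 ≡ 205 (mod 217)
27 = 16 + 8 + 2 + 1 in binary powers of 2.
So 12^27 ≡ 205 · 102 · 144 · 12 ≡ 27 (mod 217).
Squaring chain: 27 → 78 → 8; never reaches −1, so base 12 is a Miller–Rabin witness that 217 is composite.

27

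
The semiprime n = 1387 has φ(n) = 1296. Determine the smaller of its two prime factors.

φ(n) = (p−1)(q−1) = n − (p+q) + 1, so p + q = 1387 − 1296 + 1 = 92.
p and q are the roots of t² − 92t + 1387 = 0.
Discriminant: 92² − 4·1387 = 8464 − 5548 = 2916; √2916 = 54.
q = (92 − 54)/2 = 19, p = (92 + 54)/2 = 73.
Check: 19 · 73 = 1387.

19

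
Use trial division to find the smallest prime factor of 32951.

32951 is odd.
Digit sum 20, not divisible by 3.
Ends in 1: not divisible by 5.
7: 32951 = 7·4707 + 2
11: 32951 = 11·2995 + 6
13: 32951 = 13·2534 + 9
17: 32951 = 17·1938 + 5
19: 32951 = 19·1734 + 5
23: 32951 = 23·1432 + 15
29: 32951 = 29·1136 + 7
31: 32951 = 31·1062 + 29
37: 32951 = 37·890 + 21
41: 32951 = 41·803 + 28
43: 32951 = 43·766 + 13
47: 32951 = 47·701 + 4
53: 32951 = 53·621 + 38
59: 32951 = 59·558 + 29
61: 32951 = 61·540 + 11
67: 32951 = 67·491 + 54
71: 32951 = 71·464 + 7
73: 32951 = 73·451 + 28
79: 32951 = 79·417 + 8
83: 32951 = 83·397

83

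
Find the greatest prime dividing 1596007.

1596007 = 7 · 228001
228001 = 41 · 5561
5561 = 67 · 83
83 is prime.
So 1596007 = 7 · 41 · 67 · 83; the largest prime factor is 83.

83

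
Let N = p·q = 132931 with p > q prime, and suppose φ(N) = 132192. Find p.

433

φ(n) = (p−1)(q−1) = n − (p+q) + 1, so p + q = 132931 − 132192 + 1 = 740.
p and q are the roots of t² − 740t + 132931 = 0.
Discriminant: 740² − 4·132931 = 547600 − 531724 = 15876; √15876 = 126.
q = (740 − 126)/2 = 307, p = (740 + 126)/2 = 433.
Check: 307 · 433 = 132931.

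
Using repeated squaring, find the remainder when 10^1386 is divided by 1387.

10^1 ≡ 10 (mod 1387)
10^2 ≡ 10^2 = 100 ≡ 100 (mod 1387)
10^4 ≡ 100^2 = 10000 ≡ 291 (mod 1387)
10^8 ≡ 291^2 = 84681 ≡ 74 (mod 1387)
10^16 ≡ 74^2 = 5476 ≡ 1315 (mod 1387)
10^32 ≡ 1315^2 = 1729225 ≡ 1023 (mod 1387)
10^64 ≡ 1023^2 = 1046529 ≡ 731 (mod 1387)
10^128 ≡ 731^2 = 534361 ≡ 366 (mod 1387)
10^256 ≡ 366^2 = 133956 ≡ 804 (mod 1387)
10^512 ≡ 804^2 = 646416 ≡ 74 (mod 1387)
10^1024 ≡ 74^2 = 5476 ≡ 1315 (mod 1387)
1386 = 1024 + 256 + 64 + 32 + 8 + 2 in binary powers of 2.
So 10^1386 ≡ 1315 · 804 · 731 · 1023 · 74 · 100 ≡ 1122 (mod 1387).
Since 1122 ≠ 1, base 10 is a Fermat witness: 1387 is composite.

1122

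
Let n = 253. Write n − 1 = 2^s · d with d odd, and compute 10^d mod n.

253 − 1 = 252 = 2^2 · 63, so d = 63.
10^1 ≡ 10 (mod 253)
10^2 ≡ 10^2 = 100 ≡ 100 (mod 253)
10^4 ≡ 100^2 = 10000 ≡ 133 (mod 253)
10^8 ≡ 133^2 = 17689 ≡ 232 (mod 253)
10^16 ≡ 232^2 = 53824 ≡ 188 (mod 253)
10^32 ≡ 188^2 = 35344 ≡ 177 (mod 253)
63 = 32 + 16 + 8 + 4 + 2 + 1 in binary powers of 2.
So 10^63 ≡ 177 · 188 · 232 · 133 · 100 · 10 ≡ 21 (mod 253).
Squaring chain: 21 → 188; never reaches −1, so base 10 is a Miller–Rabin witness that 253 is composite.

21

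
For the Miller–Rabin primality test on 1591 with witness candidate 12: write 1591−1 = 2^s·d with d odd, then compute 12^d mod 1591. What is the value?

1591 − 1 = 1590 = 2^1 · 795, so d = 795.
12^1 ≡ 12 (mod 1591)
12^2 ≡ 12^2 = 144 ≡ 144 (mod 1591)
12^4 ≡ 144^2 = 20736 ≡ 53 (mod 1591)
12^8 ≡ 53^2 = 2809 ≡ 1218 (mod 1591)
12^16 ≡ 1218^2 = 1483524 ≡ 712 (mod 1591)
12^32 ≡ 712^2 = 506944 ≡ 1006 (mod 1591)
12^64 ≡ 1006^2 = 1012036 ≡ 160 (mod 1591)
12^128 ≡ 160^2 = 25600 ≡ 144 (mod 1591)
12^256 ≡ 144^2 = 20736 ≡ 53 (mod 1591)
12^512 ≡ 53^2 = 2809 ≡ 1218 (mod 1591)
795 = 512 + 256 + 16 + 8 + 2 + 1 in binary powers of 2.
So 12^795 ≡ 1218 · 53 · 712 · 1218 · 144 · 12 ≡ 285 (mod 1591).
Squaring chain: 285; never reaches −1, so base 12 is a Miller–Rabin witness that 1591 is composite.

285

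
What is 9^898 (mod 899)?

545

9^1 ≡ 9 (mod 899)
9^2 ≡ 9^2 = 81 ≡ 81 (mod 899)
9^4 ≡ 81^2 = 6561 ≡ 268 (mod 899)
9^8 ≡ 268^2 = 71824 ≡ 803 (mod 899)
9^16 ≡ 803^2 = 644809 ≡ 226 (mod 899)
9^32 ≡ 226^2 = 51076 ≡ 732 (mod 899)
9^64 ≡ 732^2 = 535824 ≡ 20 (mod 899)
9^128 ≡ 20^2 = 400 ≡ 400 (mod 899)
9^256 ≡ 400^2 = 160000 ≡ 877 (mod 899)
9^512 ≡ 877^2 = 769129 ≡ 484 (mod 899)
898 = 512 + 256 + 128 + 2 in binary powers of 2.
So 9^898 ≡ 484 · 877 · 400 · 81 ≡ 545 (mod 899).
Since 545 ≠ 1, base 9 is a Fermat witness: 899 is composite.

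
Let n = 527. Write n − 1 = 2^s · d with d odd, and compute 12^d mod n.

177

527 − 1 = 526 = 2^1 · 263, so d = 263.
12^1 ≡ 12 (mod 527)
12^2 ≡ 12^2 = 144 ≡ 144 (mod 527)
12^4 ≡ 144^2 = 20736 ≡ 183 (mod 527)
12^8 ≡ 183^2 = 33489 ≡ 288 (mod 527)
12^16 ≡ 288^2 = 82944 ≡ 205 (mod 527)
12^32 ≡ 205^2 = 42025 ≡ 392 (mod 527)
12^64 ≡ 392^2 = 153664 ≡ 307 (mod 527)
12^128 ≡ 307^2 = 94249 ≡ 443 (mod 527)
12^256 ≡ 443^2 = 196249 ≡ 205 (mod 527)
263 = 256 + 4 + 2 + 1 in binary powers of 2.
So 12^263 ≡ 205 · 183 · 144 · 12 ≡ 177 (mod 527).
Squaring chain: 177; never reaches −1, so base 12 is a Miller–Rabin witness that 527 is composite.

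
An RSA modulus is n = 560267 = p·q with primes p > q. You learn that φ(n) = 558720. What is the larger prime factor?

φ(n) = (p−1)(q−1) = n − (p+q) + 1, so p + q = 560267 − 558720 + 1 = 1548.
p and q are the roots of t² − 1548t + 560267 = 0.
Discriminant: 1548² − 4·560267 = 2396304 − 2241068 = 155236; √155236 = 394.
q = (1548 − 394)/2 = 577, p = (1548 + 394)/2 = 971.
Check: 577 · 971 = 560267.

971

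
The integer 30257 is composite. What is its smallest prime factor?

79

30257 is odd.
Digit sum 17, not divisible by 3.
Ends in 7: not divisible by 5.
7: 30257 = 7·4322 + 3
11: 30257 = 11·2750 + 7
13: 30257 = 13·2327 + 6
17: 30257 = 17·1779 + 14
19: 30257 = 19·1592 + 9
23: 30257 = 23·1315 + 12
29: 30257 = 29·1043 + 10
31: 30257 = 31·976 + 1
37: 30257 = 37·817 + 28
41: 30257 = 41·737 + 40
43: 30257 = 43·703 + 28
47: 30257 = 47·643 + 36
53: 30257 = 53·570 + 47
59: 30257 = 59·512 + 49
61: 30257 = 61·496 + 1
67: 30257 = 67·451 + 40
71: 30257 = 71·426 + 11
73: 30257 = 73·414 + 35
79: 30257 = 79·383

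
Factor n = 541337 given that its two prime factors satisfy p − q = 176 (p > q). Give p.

829

Since p = q + 176, we have 541337 = q(q + 176), so q² + 176q − 541337 = 0.
Discriminant: 176² + 4·541337 = 30976 + 2165348 = 2196324; √2196324 = 1482.
q = (−176 + 1482)/2 = 653, and p = q + 176 = 829.
Check: 653 · 829 = 541337.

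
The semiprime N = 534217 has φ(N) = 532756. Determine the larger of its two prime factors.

φ(n) = (p−1)(q−1) = n − (p+q) + 1, so p + q = 534217 − 532756 + 1 = 1462.
p and q are the roots of t² − 1462t + 534217 = 0.
Discriminant: 1462² − 4·534217 = 2137444 − 2136868 = 576; √576 = 24.
q = (1462 − 24)/2 = 719, p = (1462 + 24)/2 = 743.
Check: 719 · 743 = 534217.

743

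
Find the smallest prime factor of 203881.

203881 is odd.
Digit sum 22, not divisible by 3.
Ends in 1: not divisible by 5.
7: 203881 = 7·29125 + 6
11: 203881 = 11·18534 + 7
13: 203881 = 13·15683 + 2
17: 203881 = 17·11993

17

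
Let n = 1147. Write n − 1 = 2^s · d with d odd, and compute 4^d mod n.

1147 − 1 = 1146 = 2^1 · 573, so d = 573.
4^1 ≡ 4 (mod 1147)
4^2 ≡ 4^2 = 16 ≡ 16 (mod 1147)
4^4 ≡ 16^2 = 256 ≡ 256 (mod 1147)
4^8 ≡ 256^2 = 65536 ≡ 157 (mod 1147)
4^16 ≡ 157^2 = 24649 ≡ 562 (mod 1147)
4^32 ≡ 562^2 = 315844 ≡ 419 (mod 1147)
4^64 ≡ 419^2 = 175561 ≡ 70 (mod 1147)
4^128 ≡ 70^2 = 4900 ≡ 312 (mod 1147)
4^256 ≡ 312^2 = 97344 ≡ 996 (mod 1147)
4^512 ≡ 996^2 = 992016 ≡ 1008 (mod 1147)
573 = 512 + 32 + 16 + 8 + 4 + 1 in binary powers of 2.
So 4^573 ≡ 1008 · 419 · 562 · 157 · 256 · 4 ≡ 529 (mod 1147).
Squaring chain: 529; never reaches −1, so base 4 is a Miller–Rabin witness that 1147 is composite.

529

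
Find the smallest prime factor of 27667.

27667 is odd.
Digit sum 28, not divisible by 3.
Ends in 7: not divisible by 5.
7: 27667 = 7·3952 + 3
11: 27667 = 11·2515 + 2
13: 27667 = 13·2128 + 3
17: 27667 = 17·1627 + 8
19: 27667 = 19·1456 + 3
23: 27667 = 23·1202 + 21
29: 27667 = 29·954 + 1
31: 27667 = 31·892 + 15
37: 27667 = 37·747 + 28
41: 27667 = 41·674 + 33
43: 27667 = 43·643 + 18
47: 27667 = 47·588 + 31
53: 27667 = 53·522 + 1
59: 27667 = 59·468 + 55
61: 27667 = 61·453 + 34
67: 27667 = 67·412 + 63
71: 27667 = 71·389 + 48
73: 27667 = 73·379

73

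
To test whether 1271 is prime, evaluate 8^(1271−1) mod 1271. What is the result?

8^1 ≡ 8 (mod 1271)
8^2 ≡ 8^2 = 64 ≡ 64 (mod 1271)
8^4 ≡ 64^2 = 4096 ≡ 283 (mod 1271)
8^8 ≡ 283^2 = 80089 ≡ 16 (mod 1271)
8^16 ≡ 16^2 = 256 ≡ 256 (mod 1271)
8^32 ≡ 256^2 = 65536 ≡ 715 (mod 1271)
8^64 ≡ 715^2 = 511225 ≡ 283 (mod 1271)
8^128 ≡ 283^2 = 80089 ≡ 16 (mod 1271)
8^256 ≡ 16^2 = 256 ≡ 256 (mod 1271)
8^512 ≡ 256^2 = 65536 ≡ 715 (mod 1271)
8^1024 ≡ 715^2 = 511225 ≡ 283 (mod 1271)
1270 = 1024 + 128 + 64 + 32 + 16 + 4 + 2 in binary powers of 2.
So 8^1270 ≡ 283 · 16 · 283 · 715 · 256 · 283 · 64 ≡ 1024 (mod 1271).
Since 1024 ≠ 1, base 8 is a Fermat witness: 1271 is composite.

1024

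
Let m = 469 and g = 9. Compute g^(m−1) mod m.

64

9^1 ≡ 9 (mod 469)
9^2 ≡ 9^2 = 81 ≡ 81 (mod 469)
9^4 ≡ 81^2 = 6561 ≡ 464 (mod 469)
9^8 ≡ 464^2 = 215296 ≡ 25 (mod 469)
9^16 ≡ 25^2 = 625 ≡ 156 (mod 469)
9^32 ≡ 156^2 = 24336 ≡ 417 (mod 469)
9^64 ≡ 417^2 = 173889 ≡ 359 (mod 469)
9^128 ≡ 359^2 = 128881 ≡ 375 (mod 469)
9^256 ≡ 375^2 = 140625 ≡ 394 (mod 469)
468 = 256 + 128 + 64 + 16 + 4 in binary powers of 2.
So 9^468 ≡ 394 · 375 · 359 · 156 · 464 ≡ 64 (mod 469).
Since 64 ≠ 1, base 9 is a Fermat witness: 469 is composite.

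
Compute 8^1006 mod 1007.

8^1 ≡ 8 (mod 1007)
8^2 ≡ 8^2 = 64 ≡ 64 (mod 1007)
8^4 ≡ 64^2 = 4096 ≡ 68 (mod 1007)
8^8 ≡ 68^2 = 4624 ≡ 596 (mod 1007)
8^16 ≡ 596^2 = 355216 ≡ 752 (mod 1007)
8^32 ≡ 752^2 = 565504 ≡ 577 (mod 1007)
8^64 ≡ 577^2 = 332929 ≡ 619 (mod 1007)
8^128 ≡ 619^2 = 383161 ≡ 501 (mod 1007)
8^256 ≡ 501^2 = 251001 ≡ 258 (mod 1007)
8^512 ≡ 258^2 = 66564 ≡ 102 (mod 1007)
1006 = 512 + 256 + 128 + 64 + 32 + 8 + 4 + 2 in binary powers of 2.
So 8^1006 ≡ 102 · 258 · 501 · 619 · 577 · 596 · 68 · 64 ≡ 163 (mod 1007).
Since 163 ≠ 1, base 8 is a Fermat witness: 1007 is composite.

163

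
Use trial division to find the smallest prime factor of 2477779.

2477779 is odd.
Digit sum 43, not divisible by 3.
Ends in 9: not divisible by 5.
7: 2477779 = 7·353968 + 3
11: 2477779 = 11·225252 + 7
13: 2477779 = 13·190598 + 5
17: 2477779 = 17·145751 + 12
19: 2477779 = 19·130409 + 8
23: 2477779 = 23·107729 + 12
29: 2477779 = 29·85440 + 19
31: 2477779 = 31·79928 + 11
37: 2477779 = 37·66967

37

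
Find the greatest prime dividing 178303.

178303 = 37 · 4819
4819 = 61 · 79
79 is prime.
So 178303 = 37 · 61 · 79; the largest prime factor is 79.

79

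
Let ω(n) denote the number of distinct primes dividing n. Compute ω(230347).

230347 = 13^2 · 1363
1363 = 29 · 47
230347 = 13^2 · 29 · 47, which has 3 distinct prime factors.

3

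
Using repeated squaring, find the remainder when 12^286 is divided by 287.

12^1 ≡ 12 (mod 287)
12^2 ≡ 12^2 = 144 ≡ 144 (mod 287)
12^4 ≡ 144^2 = 20736 ≡ 72 (mod 287)
12^8 ≡ 72^2 = 5184 ≡ 18 (mod 287)
12^16 ≡ 18^2 = 324 ≡ 37 (mod 287)
12^32 ≡ 37^2 = 1369 ≡ 221 (mod 287)
12^64 ≡ 221^2 = 48841 ≡ 51 (mod 287)
12^128 ≡ 51^2 = 2601 ≡ 18 (mod 287)
12^256 ≡ 18^2 = 324 ≡ 37 (mod 287)
286 = 256 + 16 + 8 + 4 + 2 in binary powers of 2.
So 12^286 ≡ 37 · 37 · 18 · 72 · 144 ≡ 282 (mod 287).
Since 282 ≠ 1, base 12 is a Fermat witness: 287 is composite.

282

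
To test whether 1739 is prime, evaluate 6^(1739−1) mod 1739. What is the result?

739

6^1 ≡ 6 (mod 1739)
6^2 ≡ 6^2 = 36 ≡ 36 (mod 1739)
6^4 ≡ 36^2 = 1296 ≡ 1296 (mod 1739)
6^8 ≡ 1296^2 = 1679616 ≡ 1481 (mod 1739)
6^16 ≡ 1481^2 = 2193361 ≡ 482 (mod 1739)
6^32 ≡ 482^2 = 232324 ≡ 1037 (mod 1739)
6^64 ≡ 1037^2 = 1075369 ≡ 667 (mod 1739)
6^128 ≡ 667^2 = 444889 ≡ 1444 (mod 1739)
6^256 ≡ 1444^2 = 2085136 ≡ 75 (mod 1739)
6^512 ≡ 75^2 = 5625 ≡ 408 (mod 1739)
6^1024 ≡ 408^2 = 166464 ≡ 1259 (mod 1739)
1738 = 1024 + 512 + 128 + 64 + 8 + 2 in binary powers of 2.
So 6^1738 ≡ 1259 · 408 · 1444 · 667 · 1481 · 36 ≡ 739 (mod 1739).
Since 739 ≠ 1, base 6 is a Fermat witness: 1739 is composite.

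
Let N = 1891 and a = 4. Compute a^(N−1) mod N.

1

4^1 ≡ 4 (mod 1891)
4^2 ≡ 4^2 = 16 ≡ 16 (mod 1891)
4^4 ≡ 16^2 = 256 ≡ 256 (mod 1891)
4^8 ≡ 256^2 = 65536 ≡ 1242 (mod 1891)
4^16 ≡ 1242^2 = 1542564 ≡ 1399 (mod 1891)
4^32 ≡ 1399^2 = 1957201 ≡ 16 (mod 1891)
4^64 ≡ 16^2 = 256 ≡ 256 (mod 1891)
4^128 ≡ 256^2 = 65536 ≡ 1242 (mod 1891)
4^256 ≡ 1242^2 = 1542564 ≡ 1399 (mod 1891)
4^512 ≡ 1399^2 = 1957201 ≡ 16 (mod 1891)
4^1024 ≡ 16^2 = 256 ≡ 256 (mod 1891)
1890 = 1024 + 512 + 256 + 64 + 32 + 2 in binary powers of 2.
So 4^1890 ≡ 256 · 16 · 1399 · 256 · 16 · 16 ≡ 1 (mod 1891).
Since the result is 1, base 4 gives no evidence that 1891 is composite.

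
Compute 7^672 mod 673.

1

7^1 ≡ 7 (mod 673)
7^2 ≡ 7^2 = 49 ≡ 49 (mod 673)
7^4 ≡ 49^2 = 2401 ≡ 382 (mod 673)
7^8 ≡ 382^2 = 145924 ≡ 556 (mod 673)
7^16 ≡ 556^2 = 309136 ≡ 229 (mod 673)
7^32 ≡ 229^2 = 52441 ≡ 620 (mod 673)
7^64 ≡ 620^2 = 384400 ≡ 117 (mod 673)
7^128 ≡ 117^2 = 13689 ≡ 229 (mod 673)
7^256 ≡ 229^2 = 52441 ≡ 620 (mod 673)
7^512 ≡ 620^2 = 384400 ≡ 117 (mod 673)
672 = 512 + 128 + 32 in binary powers of 2.
So 7^672 ≡ 117 · 229 · 620 ≡ 1 (mod 673).
Since the result is 1, base 7 gives no evidence that 673 is composite.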